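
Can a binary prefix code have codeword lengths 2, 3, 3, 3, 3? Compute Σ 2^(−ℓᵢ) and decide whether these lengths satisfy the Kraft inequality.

0.75; yes

With common denominator 2^3 = 8: Σ 2^(−ℓᵢ) = 2/8 + 1/8 + 1/8 + 1/8 + 1/8 = 6/8 = 0.75.
Kraft's inequality requires Σ ≤ 1; here Σ = 0.75 ≤ 1, so such a prefix code exists.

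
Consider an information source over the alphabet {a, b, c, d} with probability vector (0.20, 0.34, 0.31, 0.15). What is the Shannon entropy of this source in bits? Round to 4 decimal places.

1.9279 bits

H = −Σ pᵢ log₂ pᵢ.
−0.20·log₂(0.20) = 0.4644
−0.34·log₂(0.34) = 0.5292
−0.31·log₂(0.31) = 0.5238
−0.15·log₂(0.15) = 0.4105
Sum ≈ 1.9279 → 1.9279 bits.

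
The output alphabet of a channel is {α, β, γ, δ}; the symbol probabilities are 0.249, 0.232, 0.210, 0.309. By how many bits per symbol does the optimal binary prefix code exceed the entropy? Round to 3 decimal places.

0.015 bits

Entropy H = −Σ p log₂ p ≈ 1.9848 bits.
Huffman merges: 21/100+29/125→221/500; 249/1000+309/1000→279/500; 221/500+279/500→1. L = 2 ≈ 2.0000.
L − H = 2.0000 − 1.9848 = 0.015 bits.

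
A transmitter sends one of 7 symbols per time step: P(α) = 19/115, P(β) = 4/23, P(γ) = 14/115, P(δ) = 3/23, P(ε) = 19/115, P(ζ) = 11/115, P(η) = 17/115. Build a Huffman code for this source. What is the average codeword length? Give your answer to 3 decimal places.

2.826 bits/symbol

Repeatedly combine the two least-probable nodes; the expected code length is the sum of the merged weights.
merge 11/115 + 14/115 → 5/23
merge 3/23 + 17/115 → 32/115
merge 19/115 + 19/115 → 38/115
merge 4/23 + 5/23 → 9/23
merge 32/115 + 38/115 → 14/23
merge 9/23 + 14/23 → 1
L = 5/23 + 32/115 + 38/115 + 9/23 + 14/23 + 1 = 65/23 ≈ 2.826 bits/symbol.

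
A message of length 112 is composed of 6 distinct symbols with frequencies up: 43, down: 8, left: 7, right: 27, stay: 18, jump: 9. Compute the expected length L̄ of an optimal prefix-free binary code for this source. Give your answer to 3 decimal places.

2.339 bits/symbol

Probabilities are the counts divided by 112.
Repeatedly combine the two least-probable nodes; the expected code length is the sum of the merged weights.
merge 1/16 + 1/14 → 15/112
merge 9/112 + 15/112 → 3/14
merge 9/56 + 3/14 → 3/8
merge 27/112 + 3/8 → 69/112
merge 43/112 + 69/112 → 1
L = 15/112 + 3/14 + 3/8 + 69/112 + 1 = 131/56 ≈ 2.339 bits/symbol.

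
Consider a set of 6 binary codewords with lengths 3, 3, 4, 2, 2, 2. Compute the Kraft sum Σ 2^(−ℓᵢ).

1.0625

With common denominator 2^4 = 16: Σ 2^(−ℓᵢ) = 2/16 + 2/16 + 1/16 + 4/16 + 4/16 + 4/16 = 17/16 = 1.0625.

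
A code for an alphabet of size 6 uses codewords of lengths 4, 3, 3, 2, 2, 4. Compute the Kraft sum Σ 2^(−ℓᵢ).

With common denominator 2^4 = 16: Σ 2^(−ℓᵢ) = 1/16 + 2/16 + 2/16 + 4/16 + 4/16 + 1/16 = 14/16 = 0.875.

0.875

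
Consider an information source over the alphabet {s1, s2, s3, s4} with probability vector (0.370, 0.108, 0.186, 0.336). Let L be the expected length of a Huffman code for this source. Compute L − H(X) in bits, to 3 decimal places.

0.066 bits

Entropy H = −Σ p log₂ p ≈ 1.8575 bits.
Huffman merges: 27/250+93/500→147/500; 147/500+42/125→63/100; 37/100+63/100→1. L = 481/250 ≈ 1.9240.
L − H = 1.9240 − 1.8575 = 0.066 bits.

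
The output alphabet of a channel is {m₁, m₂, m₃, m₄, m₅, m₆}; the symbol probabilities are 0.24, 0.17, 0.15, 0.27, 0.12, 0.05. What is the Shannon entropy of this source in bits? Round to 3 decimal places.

2.432 bits

H = −Σ pᵢ log₂ pᵢ.
−0.24·log₂(0.24) = 0.4941
−0.17·log₂(0.17) = 0.4346
−0.15·log₂(0.15) = 0.4105
−0.27·log₂(0.27) = 0.5100
−0.12·log₂(0.12) = 0.3671
−0.05·log₂(0.05) = 0.2161
Sum ≈ 2.4325 → 2.432 bits.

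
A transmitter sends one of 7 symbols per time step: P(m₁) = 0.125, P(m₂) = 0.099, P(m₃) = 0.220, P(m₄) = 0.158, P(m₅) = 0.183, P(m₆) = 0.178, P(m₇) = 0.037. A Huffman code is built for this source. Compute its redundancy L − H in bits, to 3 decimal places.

Entropy H = −Σ p log₂ p ≈ 2.6741 bits.
Huffman merges: 37/1000+99/1000→17/125; 1/8+17/125→261/1000; 79/500+89/500→42/125; 183/1000+11/50→403/1000; 261/1000+42/125→597/1000; 403/1000+597/1000→1. L = 2733/1000 ≈ 2.7330.
L − H = 2.7330 − 2.6741 = 0.059 bits.

0.059 bits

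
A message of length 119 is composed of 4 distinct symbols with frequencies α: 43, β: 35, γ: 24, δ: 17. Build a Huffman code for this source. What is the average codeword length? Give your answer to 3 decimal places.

1.983 bits/symbol

Probabilities are the counts divided by 119.
Repeatedly combine the two least-probable nodes; the expected code length is the sum of the merged weights.
merge 1/7 + 24/119 → 41/119
merge 5/17 + 41/119 → 76/119
merge 43/119 + 76/119 → 1
L = 41/119 + 76/119 + 1 = 236/119 ≈ 1.983 bits/symbol.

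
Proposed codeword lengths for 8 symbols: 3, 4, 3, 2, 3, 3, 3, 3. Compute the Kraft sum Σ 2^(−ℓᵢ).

With common denominator 2^4 = 16: Σ 2^(−ℓᵢ) = 2/16 + 1/16 + 2/16 + 4/16 + 2/16 + 2/16 + 2/16 + 2/16 = 17/16 = 1.0625.

1.0625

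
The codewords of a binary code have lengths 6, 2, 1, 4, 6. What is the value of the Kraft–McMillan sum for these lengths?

0.84375

With common denominator 2^6 = 64: Σ 2^(−ℓᵢ) = 1/64 + 16/64 + 32/64 + 4/64 + 1/64 = 54/64 = 0.84375.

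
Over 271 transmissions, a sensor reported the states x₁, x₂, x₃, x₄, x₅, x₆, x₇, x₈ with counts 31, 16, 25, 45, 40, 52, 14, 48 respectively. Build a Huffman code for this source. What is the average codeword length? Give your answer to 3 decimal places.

2.919 bits/symbol

Probabilities are the counts divided by 271.
Repeatedly combine the two least-probable nodes; the expected code length is the sum of the merged weights.
merge 14/271 + 16/271 → 30/271
merge 25/271 + 30/271 → 55/271
merge 31/271 + 40/271 → 71/271
merge 45/271 + 48/271 → 93/271
merge 52/271 + 55/271 → 107/271
merge 71/271 + 93/271 → 164/271
merge 107/271 + 164/271 → 1
L = 30/271 + 55/271 + 71/271 + 93/271 + 107/271 + 164/271 + 1 = 791/271 ≈ 2.919 bits/symbol.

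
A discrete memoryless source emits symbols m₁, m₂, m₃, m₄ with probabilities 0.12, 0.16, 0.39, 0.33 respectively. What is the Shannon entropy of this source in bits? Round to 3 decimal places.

H = −Σ pᵢ log₂ pᵢ.
−0.12·log₂(0.12) = 0.3671
−0.16·log₂(0.16) = 0.4230
−0.39·log₂(0.39) = 0.5298
−0.33·log₂(0.33) = 0.5278
Sum ≈ 1.8477 → 1.848 bits.

1.848 bits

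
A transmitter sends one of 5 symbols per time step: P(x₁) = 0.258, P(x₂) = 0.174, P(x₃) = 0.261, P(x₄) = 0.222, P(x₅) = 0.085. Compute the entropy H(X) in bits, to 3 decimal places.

2.233 bits

H = −Σ pᵢ log₂ pᵢ.
−0.258·log₂(0.258) = 0.5043
−0.174·log₂(0.174) = 0.4390
−0.261·log₂(0.261) = 0.5058
−0.222·log₂(0.222) = 0.4820
−0.085·log₂(0.085) = 0.3023
Sum ≈ 2.2334 → 2.233 bits.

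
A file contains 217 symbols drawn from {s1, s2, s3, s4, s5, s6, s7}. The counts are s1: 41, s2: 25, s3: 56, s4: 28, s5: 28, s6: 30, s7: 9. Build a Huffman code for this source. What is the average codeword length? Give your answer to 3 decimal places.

Probabilities are the counts divided by 217.
Repeatedly combine the two least-probable nodes; the expected code length is the sum of the merged weights.
merge 9/217 + 25/217 → 34/217
merge 4/31 + 4/31 → 8/31
merge 30/217 + 34/217 → 64/217
merge 41/217 + 8/31 → 97/217
merge 8/31 + 64/217 → 120/217
merge 97/217 + 120/217 → 1
L = 34/217 + 8/31 + 64/217 + 97/217 + 120/217 + 1 = 84/31 ≈ 2.710 bits/symbol.

2.710 bits/symbol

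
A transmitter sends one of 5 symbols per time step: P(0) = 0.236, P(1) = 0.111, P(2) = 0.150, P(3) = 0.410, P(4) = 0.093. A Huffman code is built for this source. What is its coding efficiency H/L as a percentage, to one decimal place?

Entropy H = −Σ p log₂ p ≈ 2.1002 bits.
Huffman merges: 93/1000+111/1000→51/250; 3/20+51/250→177/500; 59/250+177/500→59/100; 41/100+59/100→1. L = 537/250 ≈ 2.1480.
Efficiency = H/L = 2.1002/2.1480 = 97.8%.

97.8%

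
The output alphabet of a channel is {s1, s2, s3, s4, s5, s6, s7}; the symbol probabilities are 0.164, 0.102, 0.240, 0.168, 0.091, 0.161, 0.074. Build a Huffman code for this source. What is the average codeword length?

Repeatedly combine the two least-probable nodes; the expected code length is the sum of the merged weights.
merge 37/500 + 91/1000 → 33/200
merge 51/500 + 161/1000 → 263/1000
merge 41/250 + 33/200 → 329/1000
merge 21/125 + 6/25 → 51/125
merge 263/1000 + 329/1000 → 74/125
merge 51/125 + 74/125 → 1
L = 33/200 + 263/1000 + 329/1000 + 51/125 + 74/125 + 1 = 2757/1000 = 2.757 bits/symbol.

2.757 bits/symbol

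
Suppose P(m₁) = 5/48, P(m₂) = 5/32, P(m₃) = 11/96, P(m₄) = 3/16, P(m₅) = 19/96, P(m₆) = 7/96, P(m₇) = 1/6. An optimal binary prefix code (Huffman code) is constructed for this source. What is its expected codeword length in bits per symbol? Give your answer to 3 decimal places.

2.792 bits/symbol

Repeatedly combine the two least-probable nodes; the expected code length is the sum of the merged weights.
merge 7/96 + 5/48 → 17/96
merge 11/96 + 5/32 → 13/48
merge 1/6 + 17/96 → 11/32
merge 3/16 + 19/96 → 37/96
merge 13/48 + 11/32 → 59/96
merge 37/96 + 59/96 → 1
L = 17/96 + 13/48 + 11/32 + 37/96 + 59/96 + 1 = 67/24 ≈ 2.792 bits/symbol.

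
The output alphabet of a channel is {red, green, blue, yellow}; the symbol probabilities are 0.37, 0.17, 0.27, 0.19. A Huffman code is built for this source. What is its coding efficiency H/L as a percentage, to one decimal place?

Entropy H = −Σ p log₂ p ≈ 1.9306 bits.
Huffman merges: 17/100+19/100→9/25; 27/100+9/25→63/100; 37/100+63/100→1. L = 199/100 ≈ 1.9900.
Efficiency = H/L = 1.9306/1.9900 = 97.0%.

97.0%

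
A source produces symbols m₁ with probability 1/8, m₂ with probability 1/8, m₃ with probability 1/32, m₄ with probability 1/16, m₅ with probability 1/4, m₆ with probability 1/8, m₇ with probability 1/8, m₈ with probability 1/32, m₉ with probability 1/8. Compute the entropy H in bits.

2.9375 bits

Each probability is a power of 1/2, so log₂(1/p) is an integer.
H = Σ p·log₂(1/p) = 1/8·3 + 1/8·3 + 1/32·5 + 1/16·4 + 1/4·2 + 1/8·3 + 1/8·3 + 1/32·5 + 1/8·3 = 2.9375 bits.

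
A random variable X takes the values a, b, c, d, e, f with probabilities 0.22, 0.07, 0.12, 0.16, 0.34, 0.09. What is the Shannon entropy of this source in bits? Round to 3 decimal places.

2.381 bits

H = −Σ pᵢ log₂ pᵢ.
−0.22·log₂(0.22) = 0.4806
−0.07·log₂(0.07) = 0.2686
−0.12·log₂(0.12) = 0.3671
−0.16·log₂(0.16) = 0.4230
−0.34·log₂(0.34) = 0.5292
−0.09·log₂(0.09) = 0.3127
Sum ≈ 2.3810 → 2.381 bits.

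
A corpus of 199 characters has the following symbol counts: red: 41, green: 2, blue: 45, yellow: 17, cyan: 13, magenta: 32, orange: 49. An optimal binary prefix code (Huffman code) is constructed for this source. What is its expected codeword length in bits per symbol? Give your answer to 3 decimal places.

2.558 bits/symbol

Probabilities are the counts divided by 199.
Repeatedly combine the two least-probable nodes; the expected code length is the sum of the merged weights.
merge 2/199 + 13/199 → 15/199
merge 15/199 + 17/199 → 32/199
merge 32/199 + 32/199 → 64/199
merge 41/199 + 45/199 → 86/199
merge 49/199 + 64/199 → 113/199
merge 86/199 + 113/199 → 1
L = 15/199 + 32/199 + 64/199 + 86/199 + 113/199 + 1 = 509/199 ≈ 2.558 bits/symbol.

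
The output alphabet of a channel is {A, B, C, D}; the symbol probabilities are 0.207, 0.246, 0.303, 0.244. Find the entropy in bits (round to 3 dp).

H = −Σ pᵢ log₂ pᵢ.
−0.207·log₂(0.207) = 0.4704
−0.246·log₂(0.246) = 0.4977
−0.303·log₂(0.303) = 0.5220
−0.244·log₂(0.244) = 0.4966
Sum ≈ 1.9866 → 1.987 bits.

1.987 bits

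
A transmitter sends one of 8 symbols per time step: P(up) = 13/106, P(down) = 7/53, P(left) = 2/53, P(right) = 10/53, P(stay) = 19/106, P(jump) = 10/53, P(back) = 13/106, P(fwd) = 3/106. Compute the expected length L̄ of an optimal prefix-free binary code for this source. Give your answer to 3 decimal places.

2.877 bits/symbol

Repeatedly combine the two least-probable nodes; the expected code length is the sum of the merged weights.
merge 3/106 + 2/53 → 7/106
merge 7/106 + 13/106 → 10/53
merge 13/106 + 7/53 → 27/106
merge 19/106 + 10/53 → 39/106
merge 10/53 + 10/53 → 20/53
merge 27/106 + 39/106 → 33/53
merge 20/53 + 33/53 → 1
L = 7/106 + 10/53 + 27/106 + 39/106 + 20/53 + 33/53 + 1 = 305/106 ≈ 2.877 bits/symbol.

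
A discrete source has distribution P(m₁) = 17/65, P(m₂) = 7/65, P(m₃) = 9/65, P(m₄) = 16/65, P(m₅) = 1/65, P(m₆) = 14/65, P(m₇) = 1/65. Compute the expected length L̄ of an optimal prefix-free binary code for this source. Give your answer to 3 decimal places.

Repeatedly combine the two least-probable nodes; the expected code length is the sum of the merged weights.
merge 1/65 + 1/65 → 2/65
merge 2/65 + 7/65 → 9/65
merge 9/65 + 9/65 → 18/65
merge 14/65 + 16/65 → 6/13
merge 17/65 + 18/65 → 7/13
merge 6/13 + 7/13 → 1
L = 2/65 + 9/65 + 18/65 + 6/13 + 7/13 + 1 = 159/65 ≈ 2.446 bits/symbol.

2.446 bits/symbol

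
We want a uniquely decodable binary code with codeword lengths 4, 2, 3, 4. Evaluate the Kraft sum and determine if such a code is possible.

0.5; yes

With common denominator 2^4 = 16: Σ 2^(−ℓᵢ) = 1/16 + 4/16 + 2/16 + 1/16 = 8/16 = 0.5.
Kraft's inequality requires Σ ≤ 1; here Σ = 0.5 ≤ 1, so such a prefix code exists.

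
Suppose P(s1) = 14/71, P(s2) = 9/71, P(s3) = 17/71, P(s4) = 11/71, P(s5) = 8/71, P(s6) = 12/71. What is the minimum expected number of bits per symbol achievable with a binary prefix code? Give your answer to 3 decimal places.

Repeatedly combine the two least-probable nodes; the expected code length is the sum of the merged weights.
merge 8/71 + 9/71 → 17/71
merge 11/71 + 12/71 → 23/71
merge 14/71 + 17/71 → 31/71
merge 17/71 + 23/71 → 40/71
merge 31/71 + 40/71 → 1
L = 17/71 + 23/71 + 31/71 + 40/71 + 1 = 182/71 ≈ 2.563 bits/symbol.

2.563 bits/symbol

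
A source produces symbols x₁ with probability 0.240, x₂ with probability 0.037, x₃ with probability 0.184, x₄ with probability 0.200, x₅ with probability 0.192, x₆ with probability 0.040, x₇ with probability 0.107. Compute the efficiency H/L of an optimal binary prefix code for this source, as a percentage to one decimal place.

Entropy H = −Σ p log₂ p ≈ 2.5717 bits.
Huffman merges: 37/1000+1/25→77/1000; 77/1000+107/1000→23/125; 23/125+23/125→46/125; 24/125+1/5→49/125; 6/25+46/125→76/125; 49/125+76/125→1. L = 2629/1000 ≈ 2.6290.
Efficiency = H/L = 2.5717/2.6290 = 97.8%.

97.8%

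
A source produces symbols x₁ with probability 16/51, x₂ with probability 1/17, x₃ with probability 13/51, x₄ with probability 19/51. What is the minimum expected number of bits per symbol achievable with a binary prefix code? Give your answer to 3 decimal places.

Repeatedly combine the two least-probable nodes; the expected code length is the sum of the merged weights.
merge 1/17 + 13/51 → 16/51
merge 16/51 + 16/51 → 32/51
merge 19/51 + 32/51 → 1
L = 16/51 + 32/51 + 1 = 33/17 ≈ 1.941 bits/symbol.

1.941 bits/symbol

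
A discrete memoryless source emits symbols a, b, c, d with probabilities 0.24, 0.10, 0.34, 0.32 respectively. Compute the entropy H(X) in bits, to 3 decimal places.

1.882 bits

H = −Σ pᵢ log₂ pᵢ.
−0.24·log₂(0.24) = 0.4941
−0.10·log₂(0.10) = 0.3322
−0.34·log₂(0.34) = 0.5292
−0.32·log₂(0.32) = 0.5260
Sum ≈ 1.8815 → 1.882 bits.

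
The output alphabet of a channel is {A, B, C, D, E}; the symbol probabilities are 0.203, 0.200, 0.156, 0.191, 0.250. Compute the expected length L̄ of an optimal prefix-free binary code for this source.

Repeatedly combine the two least-probable nodes; the expected code length is the sum of the merged weights.
merge 39/250 + 191/1000 → 347/1000
merge 1/5 + 203/1000 → 403/1000
merge 1/4 + 347/1000 → 597/1000
merge 403/1000 + 597/1000 → 1
L = 347/1000 + 403/1000 + 597/1000 + 1 = 2347/1000 = 2.347 bits/symbol.

2.347 bits/symbol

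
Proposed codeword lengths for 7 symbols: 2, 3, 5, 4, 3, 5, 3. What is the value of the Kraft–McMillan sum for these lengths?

With common denominator 2^5 = 32: Σ 2^(−ℓᵢ) = 8/32 + 4/32 + 1/32 + 2/32 + 4/32 + 1/32 + 4/32 = 24/32 = 0.75.

0.75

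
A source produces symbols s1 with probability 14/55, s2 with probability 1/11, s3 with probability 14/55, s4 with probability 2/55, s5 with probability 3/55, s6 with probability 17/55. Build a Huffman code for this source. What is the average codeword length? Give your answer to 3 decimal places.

2.273 bits/symbol

Repeatedly combine the two least-probable nodes; the expected code length is the sum of the merged weights.
merge 2/55 + 3/55 → 1/11
merge 1/11 + 1/11 → 2/11
merge 2/11 + 14/55 → 24/55
merge 14/55 + 17/55 → 31/55
merge 24/55 + 31/55 → 1
L = 1/11 + 2/11 + 24/55 + 31/55 + 1 = 25/11 ≈ 2.273 bits/symbol.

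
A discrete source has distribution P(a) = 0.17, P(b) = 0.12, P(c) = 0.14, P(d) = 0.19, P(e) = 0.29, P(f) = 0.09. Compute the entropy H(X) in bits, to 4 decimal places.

H = −Σ pᵢ log₂ pᵢ.
−0.17·log₂(0.17) = 0.4346
−0.12·log₂(0.12) = 0.3671
−0.14·log₂(0.14) = 0.3971
−0.19·log₂(0.19) = 0.4552
−0.29·log₂(0.29) = 0.5179
−0.09·log₂(0.09) = 0.3127
Sum ≈ 2.4845 → 2.4845 bits.

2.4845 bits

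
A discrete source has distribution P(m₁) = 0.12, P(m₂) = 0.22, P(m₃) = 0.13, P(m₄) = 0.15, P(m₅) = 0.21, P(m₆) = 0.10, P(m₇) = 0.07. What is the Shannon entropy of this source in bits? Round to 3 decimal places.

2.714 bits

H = −Σ pᵢ log₂ pᵢ.
−0.12·log₂(0.12) = 0.3671
−0.22·log₂(0.22) = 0.4806
−0.13·log₂(0.13) = 0.3826
−0.15·log₂(0.15) = 0.4105
−0.21·log₂(0.21) = 0.4728
−0.10·log₂(0.10) = 0.3322
−0.07·log₂(0.07) = 0.2686
Sum ≈ 2.7144 → 2.714 bits.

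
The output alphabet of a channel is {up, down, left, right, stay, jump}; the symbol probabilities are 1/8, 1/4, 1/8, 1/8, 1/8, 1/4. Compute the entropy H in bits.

2.5 bits

Each probability is a power of 1/2, so log₂(1/p) is an integer.
H = Σ p·log₂(1/p) = 1/8·3 + 1/4·2 + 1/8·3 + 1/8·3 + 1/8·3 + 1/4·2 = 2.5 bits.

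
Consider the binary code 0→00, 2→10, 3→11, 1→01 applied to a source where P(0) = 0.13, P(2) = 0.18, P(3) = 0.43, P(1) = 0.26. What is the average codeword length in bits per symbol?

L̄ = Σ pᵢ·ℓᵢ = 0.13·2 + 0.18·2 + 0.43·2 + 0.26·2 = 2 bits/symbol.

2 bits/symbol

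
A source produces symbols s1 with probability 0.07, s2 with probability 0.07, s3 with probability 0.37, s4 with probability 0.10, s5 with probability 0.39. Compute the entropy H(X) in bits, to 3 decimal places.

H = −Σ pᵢ log₂ pᵢ.
−0.07·log₂(0.07) = 0.2686
−0.07·log₂(0.07) = 0.2686
−0.37·log₂(0.37) = 0.5307
−0.10·log₂(0.10) = 0.3322
−0.39·log₂(0.39) = 0.5298
Sum ≈ 1.9298 → 1.930 bits.

1.930 bits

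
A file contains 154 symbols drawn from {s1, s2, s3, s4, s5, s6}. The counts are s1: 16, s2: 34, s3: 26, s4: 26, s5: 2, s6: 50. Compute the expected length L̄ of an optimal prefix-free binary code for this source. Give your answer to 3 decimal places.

2.403 bits/symbol

Probabilities are the counts divided by 154.
Repeatedly combine the two least-probable nodes; the expected code length is the sum of the merged weights.
merge 1/77 + 8/77 → 9/77
merge 9/77 + 13/77 → 2/7
merge 13/77 + 17/77 → 30/77
merge 2/7 + 25/77 → 47/77
merge 30/77 + 47/77 → 1
L = 9/77 + 2/7 + 30/77 + 47/77 + 1 = 185/77 ≈ 2.403 bits/symbol.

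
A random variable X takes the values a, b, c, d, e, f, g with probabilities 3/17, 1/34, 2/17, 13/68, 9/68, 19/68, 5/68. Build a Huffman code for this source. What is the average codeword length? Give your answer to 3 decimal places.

2.632 bits/symbol

Repeatedly combine the two least-probable nodes; the expected code length is the sum of the merged weights.
merge 1/34 + 5/68 → 7/68
merge 7/68 + 2/17 → 15/68
merge 9/68 + 3/17 → 21/68
merge 13/68 + 15/68 → 7/17
merge 19/68 + 21/68 → 10/17
merge 7/17 + 10/17 → 1
L = 7/68 + 15/68 + 21/68 + 7/17 + 10/17 + 1 = 179/68 ≈ 2.632 bits/symbol.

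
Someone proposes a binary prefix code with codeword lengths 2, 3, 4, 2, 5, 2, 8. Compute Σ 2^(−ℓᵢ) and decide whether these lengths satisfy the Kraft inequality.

0.97265625; yes

With common denominator 2^8 = 256: Σ 2^(−ℓᵢ) = 64/256 + 32/256 + 16/256 + 64/256 + 8/256 + 64/256 + 1/256 = 249/256 = 0.97265625.
Kraft's inequality requires Σ ≤ 1; here Σ = 0.97265625 ≤ 1, so such a prefix code exists.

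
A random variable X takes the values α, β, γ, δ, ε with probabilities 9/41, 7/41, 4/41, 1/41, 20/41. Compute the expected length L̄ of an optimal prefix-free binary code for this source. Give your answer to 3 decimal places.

1.927 bits/symbol

Repeatedly combine the two least-probable nodes; the expected code length is the sum of the merged weights.
merge 1/41 + 4/41 → 5/41
merge 5/41 + 7/41 → 12/41
merge 9/41 + 12/41 → 21/41
merge 20/41 + 21/41 → 1
L = 5/41 + 12/41 + 21/41 + 1 = 79/41 ≈ 1.927 bits/symbol.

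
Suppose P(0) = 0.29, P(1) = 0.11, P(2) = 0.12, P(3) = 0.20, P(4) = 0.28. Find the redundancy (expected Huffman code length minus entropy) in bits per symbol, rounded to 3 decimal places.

Entropy H = −Σ p log₂ p ≈ 2.2139 bits.
Huffman merges: 11/100+3/25→23/100; 1/5+23/100→43/100; 7/25+29/100→57/100; 43/100+57/100→1. L = 223/100 ≈ 2.2300.
L − H = 2.2300 − 2.2139 = 0.016 bits.

0.016 bits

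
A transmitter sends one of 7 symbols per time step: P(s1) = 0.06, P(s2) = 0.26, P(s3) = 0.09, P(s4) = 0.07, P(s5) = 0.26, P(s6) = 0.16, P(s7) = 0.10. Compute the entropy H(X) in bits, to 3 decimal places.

2.591 bits

H = −Σ pᵢ log₂ pᵢ.
−0.06·log₂(0.06) = 0.2435
−0.26·log₂(0.26) = 0.5053
−0.09·log₂(0.09) = 0.3127
−0.07·log₂(0.07) = 0.2686
−0.26·log₂(0.26) = 0.5053
−0.16·log₂(0.16) = 0.4230
−0.10·log₂(0.10) = 0.3322
Sum ≈ 2.5905 → 2.591 bits.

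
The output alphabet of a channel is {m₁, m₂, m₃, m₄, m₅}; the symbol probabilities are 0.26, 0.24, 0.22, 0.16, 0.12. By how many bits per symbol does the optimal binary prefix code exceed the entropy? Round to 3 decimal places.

Entropy H = −Σ p log₂ p ≈ 2.2701 bits.
Huffman merges: 3/25+4/25→7/25; 11/50+6/25→23/50; 13/50+7/25→27/50; 23/50+27/50→1. L = 57/25 ≈ 2.2800.
L − H = 2.2800 − 2.2701 = 0.010 bits.

0.010 bits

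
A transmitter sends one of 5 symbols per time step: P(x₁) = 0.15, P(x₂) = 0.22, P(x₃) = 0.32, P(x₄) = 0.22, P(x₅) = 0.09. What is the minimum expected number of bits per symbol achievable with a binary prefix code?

Repeatedly combine the two least-probable nodes; the expected code length is the sum of the merged weights.
merge 9/100 + 3/20 → 6/25
merge 11/50 + 11/50 → 11/25
merge 6/25 + 8/25 → 14/25
merge 11/25 + 14/25 → 1
L = 6/25 + 11/25 + 14/25 + 1 = 56/25 = 2.24 bits/symbol.

2.24 bits/symbol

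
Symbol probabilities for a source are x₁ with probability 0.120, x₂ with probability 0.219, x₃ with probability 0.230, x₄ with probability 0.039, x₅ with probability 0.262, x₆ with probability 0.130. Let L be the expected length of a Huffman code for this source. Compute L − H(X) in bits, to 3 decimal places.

Entropy H = −Σ p log₂ p ≈ 2.4060 bits.
Huffman merges: 39/1000+3/25→159/1000; 13/100+159/1000→289/1000; 219/1000+23/100→449/1000; 131/500+289/1000→551/1000; 449/1000+551/1000→1. L = 306/125 ≈ 2.4480.
L − H = 2.4480 − 2.4060 = 0.042 bits.

0.042 bits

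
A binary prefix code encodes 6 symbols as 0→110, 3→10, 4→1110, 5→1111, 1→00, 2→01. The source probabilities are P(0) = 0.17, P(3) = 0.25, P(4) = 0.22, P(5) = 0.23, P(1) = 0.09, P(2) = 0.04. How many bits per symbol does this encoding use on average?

L̄ = Σ pᵢ·ℓᵢ = 0.17·3 + 0.25·2 + 0.22·4 + 0.23·4 + 0.09·2 + 0.04·2 = 3.07 bits/symbol.

3.07 bits/symbol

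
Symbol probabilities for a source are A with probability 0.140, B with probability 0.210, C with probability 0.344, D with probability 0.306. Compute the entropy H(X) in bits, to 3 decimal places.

1.922 bits

H = −Σ pᵢ log₂ pᵢ.
−0.140·log₂(0.140) = 0.3971
−0.210·log₂(0.210) = 0.4728
−0.344·log₂(0.344) = 0.5296
−0.306·log₂(0.306) = 0.5228
Sum ≈ 1.9223 → 1.922 bits.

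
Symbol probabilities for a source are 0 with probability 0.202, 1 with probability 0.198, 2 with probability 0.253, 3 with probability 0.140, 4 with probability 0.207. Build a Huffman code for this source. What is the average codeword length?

Repeatedly combine the two least-probable nodes; the expected code length is the sum of the merged weights.
merge 7/50 + 99/500 → 169/500
merge 101/500 + 207/1000 → 409/1000
merge 253/1000 + 169/500 → 591/1000
merge 409/1000 + 591/1000 → 1
L = 169/500 + 409/1000 + 591/1000 + 1 = 1169/500 = 2.338 bits/symbol.

2.338 bits/symbol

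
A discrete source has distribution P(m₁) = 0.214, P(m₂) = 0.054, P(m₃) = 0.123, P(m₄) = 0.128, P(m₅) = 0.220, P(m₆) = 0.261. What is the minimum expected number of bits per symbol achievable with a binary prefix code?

2.482 bits/symbol

Repeatedly combine the two least-probable nodes; the expected code length is the sum of the merged weights.
merge 27/500 + 123/1000 → 177/1000
merge 16/125 + 177/1000 → 61/200
merge 107/500 + 11/50 → 217/500
merge 261/1000 + 61/200 → 283/500
merge 217/500 + 283/500 → 1
L = 177/1000 + 61/200 + 217/500 + 283/500 + 1 = 1241/500 = 2.482 bits/symbol.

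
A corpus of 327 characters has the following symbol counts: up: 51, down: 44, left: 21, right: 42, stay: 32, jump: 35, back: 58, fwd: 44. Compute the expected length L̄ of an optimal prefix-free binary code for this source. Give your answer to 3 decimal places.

2.985 bits/symbol

Probabilities are the counts divided by 327.
Repeatedly combine the two least-probable nodes; the expected code length is the sum of the merged weights.
merge 7/109 + 32/327 → 53/327
merge 35/327 + 14/109 → 77/327
merge 44/327 + 44/327 → 88/327
merge 17/109 + 53/327 → 104/327
merge 58/327 + 77/327 → 45/109
merge 88/327 + 104/327 → 64/109
merge 45/109 + 64/109 → 1
L = 53/327 + 77/327 + 88/327 + 104/327 + 45/109 + 64/109 + 1 = 976/327 ≈ 2.985 bits/symbol.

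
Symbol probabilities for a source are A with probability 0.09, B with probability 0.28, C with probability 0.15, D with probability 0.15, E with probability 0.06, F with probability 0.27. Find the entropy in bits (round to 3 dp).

2.402 bits

H = −Σ pᵢ log₂ pᵢ.
−0.09·log₂(0.09) = 0.3127
−0.28·log₂(0.28) = 0.5142
−0.15·log₂(0.15) = 0.4105
−0.15·log₂(0.15) = 0.4105
−0.06·log₂(0.06) = 0.2435
−0.27·log₂(0.27) = 0.5100
Sum ≈ 2.4015 → 2.402 bits.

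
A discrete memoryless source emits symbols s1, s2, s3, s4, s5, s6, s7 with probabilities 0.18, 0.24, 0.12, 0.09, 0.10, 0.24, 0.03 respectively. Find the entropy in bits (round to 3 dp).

H = −Σ pᵢ log₂ pᵢ.
−0.18·log₂(0.18) = 0.4453
−0.24·log₂(0.24) = 0.4941
−0.12·log₂(0.12) = 0.3671
−0.09·log₂(0.09) = 0.3127
−0.10·log₂(0.10) = 0.3322
−0.24·log₂(0.24) = 0.4941
−0.03·log₂(0.03) = 0.1518
Sum ≈ 2.5973 → 2.597 bits.

2.597 bits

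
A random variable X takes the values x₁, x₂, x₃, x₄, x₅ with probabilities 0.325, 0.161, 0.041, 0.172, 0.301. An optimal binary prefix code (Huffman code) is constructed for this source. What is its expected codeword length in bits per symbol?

Repeatedly combine the two least-probable nodes; the expected code length is the sum of the merged weights.
merge 41/1000 + 161/1000 → 101/500
merge 43/250 + 101/500 → 187/500
merge 301/1000 + 13/40 → 313/500
merge 187/500 + 313/500 → 1
L = 101/500 + 187/500 + 313/500 + 1 = 1101/500 = 2.202 bits/symbol.

2.202 bits/symbol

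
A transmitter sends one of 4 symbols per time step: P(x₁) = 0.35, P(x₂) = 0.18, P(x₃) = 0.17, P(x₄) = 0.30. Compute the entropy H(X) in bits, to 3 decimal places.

H = −Σ pᵢ log₂ pᵢ.
−0.35·log₂(0.35) = 0.5301
−0.18·log₂(0.18) = 0.4453
−0.17·log₂(0.17) = 0.4346
−0.30·log₂(0.30) = 0.5211
Sum ≈ 1.9311 → 1.931 bits.

1.931 bits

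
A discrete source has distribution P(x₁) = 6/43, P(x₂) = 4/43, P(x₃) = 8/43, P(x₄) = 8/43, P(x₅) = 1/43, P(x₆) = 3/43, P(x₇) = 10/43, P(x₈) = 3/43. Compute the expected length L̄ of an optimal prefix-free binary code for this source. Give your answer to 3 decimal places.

2.837 bits/symbol

Repeatedly combine the two least-probable nodes; the expected code length is the sum of the merged weights.
merge 1/43 + 3/43 → 4/43
merge 3/43 + 4/43 → 7/43
merge 4/43 + 6/43 → 10/43
merge 7/43 + 8/43 → 15/43
merge 8/43 + 10/43 → 18/43
merge 10/43 + 15/43 → 25/43
merge 18/43 + 25/43 → 1
L = 4/43 + 7/43 + 10/43 + 15/43 + 18/43 + 25/43 + 1 = 122/43 ≈ 2.837 bits/symbol.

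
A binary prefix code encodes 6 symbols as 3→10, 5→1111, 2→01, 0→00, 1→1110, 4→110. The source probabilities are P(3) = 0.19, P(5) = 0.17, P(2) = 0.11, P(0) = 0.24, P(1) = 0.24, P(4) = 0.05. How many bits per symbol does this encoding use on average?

L̄ = Σ pᵢ·ℓᵢ = 0.19·2 + 0.17·4 + 0.11·2 + 0.24·2 + 0.24·4 + 0.05·3 = 2.87 bits/symbol.

2.87 bits/symbol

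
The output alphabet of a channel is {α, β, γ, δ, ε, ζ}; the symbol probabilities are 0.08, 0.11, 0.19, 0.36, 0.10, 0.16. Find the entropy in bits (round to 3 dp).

H = −Σ pᵢ log₂ pᵢ.
−0.08·log₂(0.08) = 0.2915
−0.11·log₂(0.11) = 0.3503
−0.19·log₂(0.19) = 0.4552
−0.36·log₂(0.36) = 0.5306
−0.10·log₂(0.10) = 0.3322
−0.16·log₂(0.16) = 0.4230
Sum ≈ 2.3828 → 2.383 bits.

2.383 bits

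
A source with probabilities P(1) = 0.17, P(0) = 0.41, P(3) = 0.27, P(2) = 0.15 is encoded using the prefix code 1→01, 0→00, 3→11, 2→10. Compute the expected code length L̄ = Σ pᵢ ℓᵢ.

L̄ = Σ pᵢ·ℓᵢ = 0.17·2 + 0.41·2 + 0.27·2 + 0.15·2 = 2 bits/symbol.

2 bits/symbol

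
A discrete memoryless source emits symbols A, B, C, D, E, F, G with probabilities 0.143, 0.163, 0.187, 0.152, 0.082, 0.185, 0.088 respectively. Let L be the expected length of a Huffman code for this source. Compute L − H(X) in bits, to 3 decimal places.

0.050 bits

Entropy H = −Σ p log₂ p ≈ 2.7481 bits.
Huffman merges: 41/500+11/125→17/100; 143/1000+19/125→59/200; 163/1000+17/100→333/1000; 37/200+187/1000→93/250; 59/200+333/1000→157/250; 93/250+157/250→1. L = 1399/500 ≈ 2.7980.
L − H = 2.7980 − 2.7481 = 0.050 bits.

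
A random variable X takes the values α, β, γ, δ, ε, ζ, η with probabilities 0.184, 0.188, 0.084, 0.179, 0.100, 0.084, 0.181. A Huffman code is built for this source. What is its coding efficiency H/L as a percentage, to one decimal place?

Entropy H = −Σ p log₂ p ≈ 2.7258 bits.
Huffman merges: 21/250+21/250→21/125; 1/10+21/125→67/250; 179/1000+181/1000→9/25; 23/125+47/250→93/250; 67/250+9/25→157/250; 93/250+157/250→1. L = 699/250 ≈ 2.7960.
Efficiency = H/L = 2.7258/2.7960 = 97.5%.

97.5%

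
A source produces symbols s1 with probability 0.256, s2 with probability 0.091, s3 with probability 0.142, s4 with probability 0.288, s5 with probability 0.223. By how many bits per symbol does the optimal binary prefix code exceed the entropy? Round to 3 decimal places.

Entropy H = −Σ p log₂ p ≈ 2.2178 bits.
Huffman merges: 91/1000+71/500→233/1000; 223/1000+233/1000→57/125; 32/125+36/125→68/125; 57/125+68/125→1. L = 2233/1000 ≈ 2.2330.
L − H = 2.2330 − 2.2178 = 0.015 bits.

0.015 bits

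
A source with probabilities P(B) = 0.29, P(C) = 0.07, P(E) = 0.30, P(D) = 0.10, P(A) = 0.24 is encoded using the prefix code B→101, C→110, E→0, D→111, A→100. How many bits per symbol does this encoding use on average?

2.4 bits/symbol

L̄ = Σ pᵢ·ℓᵢ = 0.29·3 + 0.07·3 + 0.30·1 + 0.10·3 + 0.24·3 = 2.4 bits/symbol.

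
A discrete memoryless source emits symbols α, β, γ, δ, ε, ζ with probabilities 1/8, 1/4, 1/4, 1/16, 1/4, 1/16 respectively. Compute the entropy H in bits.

2.375 bits

Each probability is a power of 1/2, so log₂(1/p) is an integer.
H = Σ p·log₂(1/p) = 1/8·3 + 1/4·2 + 1/4·2 + 1/16·4 + 1/4·2 + 1/16·4 = 2.375 bits.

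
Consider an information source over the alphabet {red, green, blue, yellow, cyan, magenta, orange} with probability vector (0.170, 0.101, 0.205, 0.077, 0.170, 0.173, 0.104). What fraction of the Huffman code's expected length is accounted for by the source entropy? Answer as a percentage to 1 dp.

Entropy H = −Σ p log₂ p ≈ 2.7342 bits.
Huffman merges: 77/1000+101/1000→89/500; 13/125+17/100→137/500; 17/100+173/1000→343/1000; 89/500+41/200→383/1000; 137/500+343/1000→617/1000; 383/1000+617/1000→1. L = 559/200 ≈ 2.7950.
Efficiency = H/L = 2.7342/2.7950 = 97.8%.

97.8%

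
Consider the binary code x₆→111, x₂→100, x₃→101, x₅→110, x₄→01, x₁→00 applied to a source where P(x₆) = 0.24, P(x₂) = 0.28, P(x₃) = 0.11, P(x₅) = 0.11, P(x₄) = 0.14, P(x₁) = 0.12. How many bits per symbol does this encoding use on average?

L̄ = Σ pᵢ·ℓᵢ = 0.24·3 + 0.28·3 + 0.11·3 + 0.11·3 + 0.14·2 + 0.12·2 = 2.74 bits/symbol.

2.74 bits/symbol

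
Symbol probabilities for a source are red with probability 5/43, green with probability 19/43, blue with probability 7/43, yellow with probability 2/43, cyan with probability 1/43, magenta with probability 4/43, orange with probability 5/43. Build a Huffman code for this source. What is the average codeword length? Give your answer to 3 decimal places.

2.349 bits/symbol

Repeatedly combine the two least-probable nodes; the expected code length is the sum of the merged weights.
merge 1/43 + 2/43 → 3/43
merge 3/43 + 4/43 → 7/43
merge 5/43 + 5/43 → 10/43
merge 7/43 + 7/43 → 14/43
merge 10/43 + 14/43 → 24/43
merge 19/43 + 24/43 → 1
L = 3/43 + 7/43 + 10/43 + 14/43 + 24/43 + 1 = 101/43 ≈ 2.349 bits/symbol.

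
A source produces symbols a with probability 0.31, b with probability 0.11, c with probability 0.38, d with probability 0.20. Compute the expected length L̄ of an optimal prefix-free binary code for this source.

1.93 bits/symbol

Repeatedly combine the two least-probable nodes; the expected code length is the sum of the merged weights.
merge 11/100 + 1/5 → 31/100
merge 31/100 + 31/100 → 31/50
merge 19/50 + 31/50 → 1
L = 31/100 + 31/50 + 1 = 193/100 = 1.93 bits/symbol.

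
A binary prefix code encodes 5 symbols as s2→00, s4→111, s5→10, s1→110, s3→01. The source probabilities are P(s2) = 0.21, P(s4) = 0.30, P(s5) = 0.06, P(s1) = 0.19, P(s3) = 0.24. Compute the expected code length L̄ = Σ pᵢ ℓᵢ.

2.49 bits/symbol

L̄ = Σ pᵢ·ℓᵢ = 0.21·2 + 0.30·3 + 0.06·2 + 0.19·3 + 0.24·2 = 2.49 bits/symbol.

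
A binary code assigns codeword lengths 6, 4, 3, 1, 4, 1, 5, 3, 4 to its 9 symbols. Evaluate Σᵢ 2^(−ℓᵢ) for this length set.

1.484375

With common denominator 2^6 = 64: Σ 2^(−ℓᵢ) = 1/64 + 4/64 + 8/64 + 32/64 + 4/64 + 32/64 + 2/64 + 8/64 + 4/64 = 95/64 = 1.484375.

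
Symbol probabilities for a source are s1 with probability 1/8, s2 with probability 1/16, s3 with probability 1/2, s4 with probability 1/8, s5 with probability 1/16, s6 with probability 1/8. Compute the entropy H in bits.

2.125 bits

Each probability is a power of 1/2, so log₂(1/p) is an integer.
H = Σ p·log₂(1/p) = 1/8·3 + 1/16·4 + 1/2·1 + 1/8·3 + 1/16·4 + 1/8·3 = 2.125 bits.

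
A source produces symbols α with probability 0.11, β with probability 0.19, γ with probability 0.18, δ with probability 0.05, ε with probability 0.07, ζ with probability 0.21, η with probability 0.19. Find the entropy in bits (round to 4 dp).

2.6635 bits

H = −Σ pᵢ log₂ pᵢ.
−0.11·log₂(0.11) = 0.3503
−0.19·log₂(0.19) = 0.4552
−0.18·log₂(0.18) = 0.4453
−0.05·log₂(0.05) = 0.2161
−0.07·log₂(0.07) = 0.2686
−0.21·log₂(0.21) = 0.4728
−0.19·log₂(0.19) = 0.4552
Sum ≈ 2.6635 → 2.6635 bits.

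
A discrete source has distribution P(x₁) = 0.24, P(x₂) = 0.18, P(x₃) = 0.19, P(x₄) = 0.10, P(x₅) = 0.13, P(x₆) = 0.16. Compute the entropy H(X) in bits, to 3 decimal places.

2.533 bits

H = −Σ pᵢ log₂ pᵢ.
−0.24·log₂(0.24) = 0.4941
−0.18·log₂(0.18) = 0.4453
−0.19·log₂(0.19) = 0.4552
−0.10·log₂(0.10) = 0.3322
−0.13·log₂(0.13) = 0.3826
−0.16·log₂(0.16) = 0.4230
Sum ≈ 2.5325 → 2.533 bits.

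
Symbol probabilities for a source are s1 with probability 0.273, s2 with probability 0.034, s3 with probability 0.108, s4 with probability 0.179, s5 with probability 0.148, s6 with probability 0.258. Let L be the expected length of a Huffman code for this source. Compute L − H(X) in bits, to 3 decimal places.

0.052 bits

Entropy H = −Σ p log₂ p ≈ 2.3805 bits.
Huffman merges: 17/500+27/250→71/500; 71/500+37/250→29/100; 179/1000+129/500→437/1000; 273/1000+29/100→563/1000; 437/1000+563/1000→1. L = 304/125 ≈ 2.4320.
L − H = 2.4320 − 2.3805 = 0.052 bits.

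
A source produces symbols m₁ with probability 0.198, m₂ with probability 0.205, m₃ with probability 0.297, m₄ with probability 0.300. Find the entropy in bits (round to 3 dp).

1.973 bits

H = −Σ pᵢ log₂ pᵢ.
−0.198·log₂(0.198) = 0.4626
−0.205·log₂(0.205) = 0.4687
−0.297·log₂(0.297) = 0.5202
−0.300·log₂(0.300) = 0.5211
Sum ≈ 1.9726 → 1.973 bits.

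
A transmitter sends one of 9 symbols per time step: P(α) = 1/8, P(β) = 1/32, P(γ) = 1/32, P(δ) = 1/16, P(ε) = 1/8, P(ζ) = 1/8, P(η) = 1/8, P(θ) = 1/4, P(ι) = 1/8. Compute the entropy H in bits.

Each probability is a power of 1/2, so log₂(1/p) is an integer.
H = Σ p·log₂(1/p) = 1/8·3 + 1/32·5 + 1/32·5 + 1/16·4 + 1/8·3 + 1/8·3 + 1/8·3 + 1/4·2 + 1/8·3 = 2.9375 bits.

2.9375 bits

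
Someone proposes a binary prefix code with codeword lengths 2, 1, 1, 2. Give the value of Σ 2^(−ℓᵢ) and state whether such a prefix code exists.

With common denominator 2^2 = 4: Σ 2^(−ℓᵢ) = 1/4 + 2/4 + 2/4 + 1/4 = 6/4 = 1.5.
Kraft's inequality requires Σ ≤ 1; here Σ = 1.5 > 1, so no such prefix code exists.

1.5; no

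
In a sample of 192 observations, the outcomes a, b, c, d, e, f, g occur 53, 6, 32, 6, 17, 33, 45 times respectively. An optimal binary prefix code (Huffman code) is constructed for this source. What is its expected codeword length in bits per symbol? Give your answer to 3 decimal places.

Probabilities are the counts divided by 192.
Repeatedly combine the two least-probable nodes; the expected code length is the sum of the merged weights.
merge 1/32 + 1/32 → 1/16
merge 1/16 + 17/192 → 29/192
merge 29/192 + 1/6 → 61/192
merge 11/64 + 15/64 → 13/32
merge 53/192 + 61/192 → 19/32
merge 13/32 + 19/32 → 1
L = 1/16 + 29/192 + 61/192 + 13/32 + 19/32 + 1 = 81/32 ≈ 2.531 bits/symbol.

2.531 bits/symbol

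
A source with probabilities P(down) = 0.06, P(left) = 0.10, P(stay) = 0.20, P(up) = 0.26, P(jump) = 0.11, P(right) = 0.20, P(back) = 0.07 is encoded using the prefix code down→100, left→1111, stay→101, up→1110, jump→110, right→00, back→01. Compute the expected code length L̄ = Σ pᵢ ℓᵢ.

L̄ = Σ pᵢ·ℓᵢ = 0.06·3 + 0.10·4 + 0.20·3 + 0.26·4 + 0.11·3 + 0.20·2 + 0.07·2 = 3.09 bits/symbol.

3.09 bits/symbol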